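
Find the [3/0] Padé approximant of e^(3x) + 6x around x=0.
9*x**3/2 + 9*x**2/2 + 9*x + 1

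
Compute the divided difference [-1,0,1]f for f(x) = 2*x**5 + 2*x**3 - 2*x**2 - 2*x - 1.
-2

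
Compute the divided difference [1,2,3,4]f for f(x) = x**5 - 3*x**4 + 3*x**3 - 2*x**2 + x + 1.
38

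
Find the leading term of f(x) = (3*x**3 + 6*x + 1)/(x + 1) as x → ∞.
3*x**2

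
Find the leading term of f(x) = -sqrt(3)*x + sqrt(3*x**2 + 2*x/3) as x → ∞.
sqrt(3)/9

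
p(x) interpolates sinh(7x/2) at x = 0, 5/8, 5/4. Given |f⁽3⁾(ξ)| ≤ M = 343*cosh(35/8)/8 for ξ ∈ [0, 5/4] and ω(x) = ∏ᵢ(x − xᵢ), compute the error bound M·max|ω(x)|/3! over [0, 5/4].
42875*sqrt(3)*cosh(35/8)/110592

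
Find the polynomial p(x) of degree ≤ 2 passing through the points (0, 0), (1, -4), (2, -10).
-x**2 - 3*x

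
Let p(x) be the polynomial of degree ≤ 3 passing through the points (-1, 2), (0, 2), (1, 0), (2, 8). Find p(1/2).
1/2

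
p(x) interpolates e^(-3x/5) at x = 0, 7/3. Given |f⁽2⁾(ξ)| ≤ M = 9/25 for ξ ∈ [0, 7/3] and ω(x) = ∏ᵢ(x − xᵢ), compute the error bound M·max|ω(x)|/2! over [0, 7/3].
49/200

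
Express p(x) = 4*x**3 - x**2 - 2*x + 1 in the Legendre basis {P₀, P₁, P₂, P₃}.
(2/3)P₀ + (2/5)P₁ + (-2/3)P₂ + (8/5)P₃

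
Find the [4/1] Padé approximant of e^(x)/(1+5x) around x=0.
(21287*x**4/491240 + 30641*x**3/184215 + 61413*x**2/122810 + 61404*x/61405 + 1)/(307024*x/61405 + 1)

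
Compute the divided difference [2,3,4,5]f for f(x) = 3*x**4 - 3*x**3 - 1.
39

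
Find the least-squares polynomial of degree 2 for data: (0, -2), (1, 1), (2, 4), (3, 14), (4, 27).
-54/35 + (-43/70)x + (27/14)x²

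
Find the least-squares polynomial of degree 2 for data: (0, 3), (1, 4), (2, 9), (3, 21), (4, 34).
99/35 + (-67/70)x + (31/14)x²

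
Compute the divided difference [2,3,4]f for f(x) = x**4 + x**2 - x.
56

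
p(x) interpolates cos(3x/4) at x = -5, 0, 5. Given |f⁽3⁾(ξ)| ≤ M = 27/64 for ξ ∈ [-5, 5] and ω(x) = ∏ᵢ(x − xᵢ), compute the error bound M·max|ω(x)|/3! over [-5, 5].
125*sqrt(3)/64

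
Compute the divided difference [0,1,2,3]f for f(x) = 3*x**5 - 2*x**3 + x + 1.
73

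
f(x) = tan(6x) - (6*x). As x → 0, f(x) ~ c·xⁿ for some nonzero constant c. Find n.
3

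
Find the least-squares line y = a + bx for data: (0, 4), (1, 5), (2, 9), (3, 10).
a = 37/10, b = 11/5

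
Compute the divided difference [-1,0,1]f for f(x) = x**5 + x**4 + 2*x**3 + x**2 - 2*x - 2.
2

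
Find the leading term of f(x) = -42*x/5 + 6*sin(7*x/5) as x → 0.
-343*x**3/125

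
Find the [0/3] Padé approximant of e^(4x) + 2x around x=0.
1/(-392*x**3/3 + 28*x**2 - 6*x + 1)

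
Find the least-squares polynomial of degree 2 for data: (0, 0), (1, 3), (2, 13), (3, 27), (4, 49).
(1/5)x + (3)x²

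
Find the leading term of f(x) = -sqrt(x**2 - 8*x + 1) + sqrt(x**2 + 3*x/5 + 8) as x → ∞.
43/10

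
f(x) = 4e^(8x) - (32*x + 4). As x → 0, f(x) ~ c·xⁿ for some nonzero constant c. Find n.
2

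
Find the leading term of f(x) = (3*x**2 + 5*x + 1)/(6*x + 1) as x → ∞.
x/2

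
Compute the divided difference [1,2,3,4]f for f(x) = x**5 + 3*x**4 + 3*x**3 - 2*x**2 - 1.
98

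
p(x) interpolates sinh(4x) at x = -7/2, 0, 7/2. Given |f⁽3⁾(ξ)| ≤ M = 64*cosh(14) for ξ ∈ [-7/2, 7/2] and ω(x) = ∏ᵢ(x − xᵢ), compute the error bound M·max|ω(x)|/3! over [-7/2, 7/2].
2744*sqrt(3)*cosh(14)/27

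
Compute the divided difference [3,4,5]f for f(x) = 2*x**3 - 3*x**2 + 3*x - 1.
21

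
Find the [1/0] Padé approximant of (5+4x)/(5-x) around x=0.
x + 1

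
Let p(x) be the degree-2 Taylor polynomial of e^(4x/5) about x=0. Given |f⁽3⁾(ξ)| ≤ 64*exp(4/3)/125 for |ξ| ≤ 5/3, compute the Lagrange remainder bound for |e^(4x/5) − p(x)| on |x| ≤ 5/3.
32*exp(4/3)/81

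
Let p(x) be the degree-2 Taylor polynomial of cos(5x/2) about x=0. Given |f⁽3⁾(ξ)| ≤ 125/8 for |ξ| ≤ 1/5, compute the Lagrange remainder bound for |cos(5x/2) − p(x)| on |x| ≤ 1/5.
1/48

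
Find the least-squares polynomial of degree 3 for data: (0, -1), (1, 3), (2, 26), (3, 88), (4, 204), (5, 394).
-121/126 + (-173/756)x + (37/36)x² + (80/27)x³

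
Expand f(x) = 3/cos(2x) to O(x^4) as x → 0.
3 + 6*x**2 + O(x**4)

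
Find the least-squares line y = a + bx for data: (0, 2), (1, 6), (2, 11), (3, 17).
a = 3/2, b = 5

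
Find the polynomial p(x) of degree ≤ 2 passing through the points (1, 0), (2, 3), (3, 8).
x**2 - 1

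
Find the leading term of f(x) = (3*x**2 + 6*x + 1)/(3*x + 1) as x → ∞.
x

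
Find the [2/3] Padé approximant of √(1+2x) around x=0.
(7*x**2/4 + 14*x/5 + 1)/(-x**3/20 + 9*x**2/20 + 9*x/5 + 1)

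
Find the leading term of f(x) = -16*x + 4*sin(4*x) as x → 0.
-128*x**3/3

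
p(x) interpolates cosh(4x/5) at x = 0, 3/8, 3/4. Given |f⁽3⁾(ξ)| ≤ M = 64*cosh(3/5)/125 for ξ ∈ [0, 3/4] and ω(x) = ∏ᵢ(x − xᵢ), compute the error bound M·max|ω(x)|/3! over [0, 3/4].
sqrt(3)*cosh(3/5)/1000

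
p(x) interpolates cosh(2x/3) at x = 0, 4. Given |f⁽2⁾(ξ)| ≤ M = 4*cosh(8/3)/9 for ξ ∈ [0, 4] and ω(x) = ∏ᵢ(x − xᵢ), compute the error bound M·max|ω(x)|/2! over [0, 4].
8*cosh(8/3)/9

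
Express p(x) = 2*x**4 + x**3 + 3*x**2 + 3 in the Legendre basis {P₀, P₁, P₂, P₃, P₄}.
(22/5)P₀ + (3/5)P₁ + (22/7)P₂ + (2/5)P₃ + (16/35)P₄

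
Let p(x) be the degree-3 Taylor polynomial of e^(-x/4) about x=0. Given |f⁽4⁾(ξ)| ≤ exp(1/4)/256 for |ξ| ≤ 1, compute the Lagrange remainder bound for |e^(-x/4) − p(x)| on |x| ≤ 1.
exp(1/4)/6144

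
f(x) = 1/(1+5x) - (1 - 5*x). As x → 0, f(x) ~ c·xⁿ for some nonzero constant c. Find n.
2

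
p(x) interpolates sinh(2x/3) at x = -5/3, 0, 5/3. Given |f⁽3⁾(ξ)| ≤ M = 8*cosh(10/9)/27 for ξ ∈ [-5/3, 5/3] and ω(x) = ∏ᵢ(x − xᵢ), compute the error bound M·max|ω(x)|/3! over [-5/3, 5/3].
1000*sqrt(3)*cosh(10/9)/19683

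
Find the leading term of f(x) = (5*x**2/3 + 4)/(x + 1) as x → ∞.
5*x/3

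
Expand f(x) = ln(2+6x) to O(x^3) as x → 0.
log(2) + 3*x - 9*x**2/2 + O(x**3)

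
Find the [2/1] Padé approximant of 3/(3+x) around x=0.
1/(x/3 + 1)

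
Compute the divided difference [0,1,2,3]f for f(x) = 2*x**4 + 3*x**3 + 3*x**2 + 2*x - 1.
15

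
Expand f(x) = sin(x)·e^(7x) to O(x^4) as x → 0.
x + 7*x**2 + 73*x**3/3 + O(x**4)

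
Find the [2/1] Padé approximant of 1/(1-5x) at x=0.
1/(1 - 5*x)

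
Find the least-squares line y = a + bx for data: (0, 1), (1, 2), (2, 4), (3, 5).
a = 9/10, b = 7/5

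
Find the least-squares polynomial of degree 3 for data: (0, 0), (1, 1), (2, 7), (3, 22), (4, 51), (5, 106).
-11/42 + (695/252)x + (-157/84)x² + (10/9)x³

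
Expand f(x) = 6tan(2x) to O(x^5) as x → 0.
12*x + 16*x**3 + O(x**5)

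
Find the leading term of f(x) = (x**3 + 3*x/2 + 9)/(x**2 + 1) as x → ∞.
x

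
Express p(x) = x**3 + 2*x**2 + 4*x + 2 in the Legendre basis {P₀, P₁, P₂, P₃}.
(8/3)P₀ + (23/5)P₁ + (4/3)P₂ + (2/5)P₃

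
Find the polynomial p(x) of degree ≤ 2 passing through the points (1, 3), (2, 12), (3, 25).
2*x**2 + 3*x - 2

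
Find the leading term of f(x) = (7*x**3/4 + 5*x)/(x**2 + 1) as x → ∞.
7*x/4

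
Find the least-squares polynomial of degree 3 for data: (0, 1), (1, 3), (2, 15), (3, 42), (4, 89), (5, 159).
67/63 + (-377/189)x + (190/63)x² + (20/27)x³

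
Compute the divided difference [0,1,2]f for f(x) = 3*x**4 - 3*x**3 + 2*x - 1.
12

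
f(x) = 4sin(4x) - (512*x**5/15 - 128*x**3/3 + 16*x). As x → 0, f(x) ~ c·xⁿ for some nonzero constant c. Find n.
7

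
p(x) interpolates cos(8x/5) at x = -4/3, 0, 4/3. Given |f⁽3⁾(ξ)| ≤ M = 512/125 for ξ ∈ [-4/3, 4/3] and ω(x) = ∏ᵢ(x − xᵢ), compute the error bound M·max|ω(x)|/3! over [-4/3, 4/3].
32768*sqrt(3)/91125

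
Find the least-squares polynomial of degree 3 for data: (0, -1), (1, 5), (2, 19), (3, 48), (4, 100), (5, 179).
-115/126 + (391/108)x + (61/63)x² + (119/108)x³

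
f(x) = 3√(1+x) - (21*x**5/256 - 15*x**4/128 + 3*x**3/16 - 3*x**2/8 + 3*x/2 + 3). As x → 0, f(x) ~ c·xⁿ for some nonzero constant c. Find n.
6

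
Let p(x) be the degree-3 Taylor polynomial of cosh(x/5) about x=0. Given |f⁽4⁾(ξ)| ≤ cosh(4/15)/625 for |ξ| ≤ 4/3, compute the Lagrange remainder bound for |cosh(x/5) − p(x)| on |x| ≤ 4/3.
32*cosh(4/15)/151875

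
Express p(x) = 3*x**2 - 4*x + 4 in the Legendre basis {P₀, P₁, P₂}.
(5)P₀ + (-4)P₁ + (2)P₂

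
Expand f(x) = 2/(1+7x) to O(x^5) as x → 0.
2 - 14*x + 98*x**2 - 686*x**3 + 4802*x**4 + O(x**5)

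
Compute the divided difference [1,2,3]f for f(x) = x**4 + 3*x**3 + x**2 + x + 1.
44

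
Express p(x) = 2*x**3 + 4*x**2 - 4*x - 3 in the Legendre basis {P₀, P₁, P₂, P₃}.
(-5/3)P₀ + (-14/5)P₁ + (8/3)P₂ + (4/5)P₃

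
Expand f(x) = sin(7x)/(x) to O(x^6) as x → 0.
7 - 343*x**2/6 + 16807*x**4/120 + O(x**6)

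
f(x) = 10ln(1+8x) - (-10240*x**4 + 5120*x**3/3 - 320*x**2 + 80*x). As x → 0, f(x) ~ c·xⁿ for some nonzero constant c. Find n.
5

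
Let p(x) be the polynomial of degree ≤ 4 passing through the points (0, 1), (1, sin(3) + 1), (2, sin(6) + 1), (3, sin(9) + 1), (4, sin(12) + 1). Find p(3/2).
45*sin(6)/64 - 5*sin(9)/32 + 3*sin(12)/128 + 15*sin(3)/32 + 1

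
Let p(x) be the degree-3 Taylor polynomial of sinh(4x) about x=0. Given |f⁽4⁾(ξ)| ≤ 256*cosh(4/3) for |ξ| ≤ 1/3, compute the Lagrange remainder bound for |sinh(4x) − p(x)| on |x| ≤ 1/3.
32*cosh(4/3)/243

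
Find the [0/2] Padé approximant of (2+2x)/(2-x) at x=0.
1/(3*x**2/2 - 3*x/2 + 1)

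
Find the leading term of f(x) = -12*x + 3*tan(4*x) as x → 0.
64*x**3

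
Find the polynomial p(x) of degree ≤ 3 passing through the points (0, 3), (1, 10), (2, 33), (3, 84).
2*x**3 + 2*x**2 + 3*x + 3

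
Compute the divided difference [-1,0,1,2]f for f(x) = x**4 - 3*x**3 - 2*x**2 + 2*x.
-1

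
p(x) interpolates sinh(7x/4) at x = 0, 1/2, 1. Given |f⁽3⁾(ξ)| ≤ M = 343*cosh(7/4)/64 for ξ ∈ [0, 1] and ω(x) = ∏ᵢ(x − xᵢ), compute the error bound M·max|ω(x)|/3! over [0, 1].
343*sqrt(3)*cosh(7/4)/13824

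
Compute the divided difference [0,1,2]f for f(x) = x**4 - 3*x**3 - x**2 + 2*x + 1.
-3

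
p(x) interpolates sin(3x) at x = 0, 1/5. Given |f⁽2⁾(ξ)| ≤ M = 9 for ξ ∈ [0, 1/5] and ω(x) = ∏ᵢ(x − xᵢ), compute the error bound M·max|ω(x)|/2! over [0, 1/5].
9/200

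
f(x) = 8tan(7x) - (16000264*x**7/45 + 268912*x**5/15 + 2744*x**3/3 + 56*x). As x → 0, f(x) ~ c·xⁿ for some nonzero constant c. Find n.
9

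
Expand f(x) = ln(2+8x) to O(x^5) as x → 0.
log(2) + 4*x - 8*x**2 + 64*x**3/3 - 64*x**4 + O(x**5)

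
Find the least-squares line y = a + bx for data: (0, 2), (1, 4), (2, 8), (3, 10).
a = 9/5, b = 14/5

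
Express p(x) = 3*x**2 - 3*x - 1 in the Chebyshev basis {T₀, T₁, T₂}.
(1/2)T₀ + (-3)T₁ + (3/2)T₂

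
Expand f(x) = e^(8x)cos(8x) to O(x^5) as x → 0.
1 + 8*x - 512*x**3/3 - 2048*x**4/3 + O(x**5)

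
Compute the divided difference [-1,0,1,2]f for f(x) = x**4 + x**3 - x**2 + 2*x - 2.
3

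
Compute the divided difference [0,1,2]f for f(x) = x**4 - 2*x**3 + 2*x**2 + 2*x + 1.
3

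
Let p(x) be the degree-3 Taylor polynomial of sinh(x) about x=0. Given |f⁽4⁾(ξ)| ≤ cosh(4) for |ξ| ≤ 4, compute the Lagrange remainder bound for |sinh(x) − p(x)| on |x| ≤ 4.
32*cosh(4)/3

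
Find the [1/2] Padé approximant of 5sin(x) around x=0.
5*x/(x**2/6 + 1)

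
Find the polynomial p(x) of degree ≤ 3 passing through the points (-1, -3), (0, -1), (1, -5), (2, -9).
x**3 - 3*x**2 - 2*x - 1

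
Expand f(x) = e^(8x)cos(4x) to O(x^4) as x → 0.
1 + 8*x + 24*x**2 + 64*x**3/3 + O(x**4)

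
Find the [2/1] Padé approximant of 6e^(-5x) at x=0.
(25*x**2 - 20*x + 6)/(5*x/3 + 1)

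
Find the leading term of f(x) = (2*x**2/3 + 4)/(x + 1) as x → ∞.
2*x/3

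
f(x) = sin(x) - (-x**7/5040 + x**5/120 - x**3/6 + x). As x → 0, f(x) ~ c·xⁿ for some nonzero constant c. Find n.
9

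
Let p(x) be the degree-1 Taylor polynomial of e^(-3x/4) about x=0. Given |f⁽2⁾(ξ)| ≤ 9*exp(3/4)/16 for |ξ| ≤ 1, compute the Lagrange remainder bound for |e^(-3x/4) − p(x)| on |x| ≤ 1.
9*exp(3/4)/32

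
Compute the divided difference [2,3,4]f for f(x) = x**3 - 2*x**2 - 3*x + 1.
7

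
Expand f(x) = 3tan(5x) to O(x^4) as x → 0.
15*x + 125*x**3 + O(x**4)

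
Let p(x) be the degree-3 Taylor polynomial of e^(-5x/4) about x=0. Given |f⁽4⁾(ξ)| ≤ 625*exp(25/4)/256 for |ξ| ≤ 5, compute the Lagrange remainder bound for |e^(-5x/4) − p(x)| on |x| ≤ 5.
390625*exp(25/4)/6144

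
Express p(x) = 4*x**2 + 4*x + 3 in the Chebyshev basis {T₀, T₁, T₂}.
(5)T₀ + (4)T₁ + (2)T₂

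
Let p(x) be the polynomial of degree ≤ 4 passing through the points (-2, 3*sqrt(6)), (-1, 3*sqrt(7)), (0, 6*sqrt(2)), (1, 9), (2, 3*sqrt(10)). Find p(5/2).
-945/32 - 135*sqrt(7)/32 + 105*sqrt(6)/128 + 945*sqrt(10)/128 + 567*sqrt(2)/32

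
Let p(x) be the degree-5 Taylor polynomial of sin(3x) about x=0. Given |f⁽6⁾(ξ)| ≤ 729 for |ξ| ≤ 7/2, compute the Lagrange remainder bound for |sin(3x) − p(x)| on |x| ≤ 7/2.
9529569/5120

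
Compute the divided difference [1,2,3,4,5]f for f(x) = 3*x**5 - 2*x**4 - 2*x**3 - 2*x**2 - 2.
43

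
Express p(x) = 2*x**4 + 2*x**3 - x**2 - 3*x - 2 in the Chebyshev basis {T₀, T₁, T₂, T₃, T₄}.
(-7/4)T₀ + (-3/2)T₁ + (1/2)T₂ + (1/2)T₃ + (1/4)T₄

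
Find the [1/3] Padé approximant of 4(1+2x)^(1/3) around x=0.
(20*x/3 + 4)/(8*x**3/81 - 2*x**2/9 + x + 1)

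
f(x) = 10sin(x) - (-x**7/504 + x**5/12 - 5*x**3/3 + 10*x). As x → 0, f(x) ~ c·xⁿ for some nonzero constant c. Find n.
9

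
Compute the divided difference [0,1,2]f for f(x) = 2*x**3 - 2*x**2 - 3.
4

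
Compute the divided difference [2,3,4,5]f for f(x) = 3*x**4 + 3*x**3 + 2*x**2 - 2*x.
45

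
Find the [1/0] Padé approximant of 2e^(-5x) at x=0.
2 - 10*x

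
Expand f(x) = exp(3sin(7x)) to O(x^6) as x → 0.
1 + 21*x + 441*x**2/2 + 1372*x**3 + 36015*x**4/8 - 16807*x**5/5 + O(x**6)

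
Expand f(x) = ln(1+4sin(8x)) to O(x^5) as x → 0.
32*x - 512*x**2 + 31744*x**3/3 - 753664*x**4/3 + O(x**5)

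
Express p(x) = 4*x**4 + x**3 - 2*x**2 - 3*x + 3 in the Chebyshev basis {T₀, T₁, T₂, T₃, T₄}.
(7/2)T₀ + (-9/4)T₁ + T₂ + (1/4)T₃ + (1/2)T₄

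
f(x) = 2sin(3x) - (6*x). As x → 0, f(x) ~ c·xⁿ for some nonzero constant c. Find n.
3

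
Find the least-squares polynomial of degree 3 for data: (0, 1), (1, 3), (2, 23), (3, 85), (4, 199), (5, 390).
68/63 + (-487/189)x + (257/252)x² + (325/108)x³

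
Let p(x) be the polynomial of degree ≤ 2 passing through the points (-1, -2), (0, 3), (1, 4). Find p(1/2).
4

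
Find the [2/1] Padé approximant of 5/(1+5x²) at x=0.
5 - 25*x**2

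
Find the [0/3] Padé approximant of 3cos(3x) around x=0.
3/(9*x**2/2 + 1)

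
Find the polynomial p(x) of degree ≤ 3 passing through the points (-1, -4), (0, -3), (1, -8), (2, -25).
-x**3 - 3*x**2 - x - 3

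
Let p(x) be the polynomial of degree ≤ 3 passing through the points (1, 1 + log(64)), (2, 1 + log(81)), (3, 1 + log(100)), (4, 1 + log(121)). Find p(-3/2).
1 + log(77371252455336267181195264000000000000000000000000000000000000000000000000*11**(7/8)*2**(3/4)*3**(1/4)*5**(1/8)/55275563349529895312919639662674586616836820777706673560551352652695476921)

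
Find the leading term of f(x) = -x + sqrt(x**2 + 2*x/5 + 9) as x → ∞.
1/5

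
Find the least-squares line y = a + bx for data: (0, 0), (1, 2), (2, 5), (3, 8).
a = -3/10, b = 27/10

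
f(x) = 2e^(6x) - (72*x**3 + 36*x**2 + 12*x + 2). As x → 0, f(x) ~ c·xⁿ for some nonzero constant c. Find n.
4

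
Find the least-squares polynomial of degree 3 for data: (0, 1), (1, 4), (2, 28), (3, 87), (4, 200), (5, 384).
109/126 + (-337/756)x + (151/126)x² + (307/108)x³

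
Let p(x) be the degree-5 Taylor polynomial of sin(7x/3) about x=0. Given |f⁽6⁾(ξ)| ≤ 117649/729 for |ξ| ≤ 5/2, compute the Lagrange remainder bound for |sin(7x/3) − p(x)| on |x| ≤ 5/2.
367653125/6718464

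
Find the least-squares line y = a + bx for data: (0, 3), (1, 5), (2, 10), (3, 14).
a = 23/10, b = 19/5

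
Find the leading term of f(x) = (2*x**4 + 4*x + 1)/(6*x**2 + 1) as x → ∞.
x**2/3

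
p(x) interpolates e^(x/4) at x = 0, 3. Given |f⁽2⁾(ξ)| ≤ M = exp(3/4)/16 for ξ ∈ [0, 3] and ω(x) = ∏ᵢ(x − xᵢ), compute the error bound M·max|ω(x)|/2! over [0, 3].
9*exp(3/4)/128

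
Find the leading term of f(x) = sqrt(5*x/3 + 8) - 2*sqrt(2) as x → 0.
5*sqrt(2)*x/24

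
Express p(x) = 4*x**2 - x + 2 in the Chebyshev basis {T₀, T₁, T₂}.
(4)T₀ - T₁ + (2)T₂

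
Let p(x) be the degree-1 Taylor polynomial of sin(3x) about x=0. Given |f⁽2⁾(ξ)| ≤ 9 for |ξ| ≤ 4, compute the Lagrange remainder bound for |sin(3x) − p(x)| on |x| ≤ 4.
72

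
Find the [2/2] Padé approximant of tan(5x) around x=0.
5*x/(1 - 25*x**2/3)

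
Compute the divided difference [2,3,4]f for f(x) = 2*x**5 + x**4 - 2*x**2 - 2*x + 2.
623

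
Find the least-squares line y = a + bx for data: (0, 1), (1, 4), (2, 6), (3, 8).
a = 13/10, b = 23/10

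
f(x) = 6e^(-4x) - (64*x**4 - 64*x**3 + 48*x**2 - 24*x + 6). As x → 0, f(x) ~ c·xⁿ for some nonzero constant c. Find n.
5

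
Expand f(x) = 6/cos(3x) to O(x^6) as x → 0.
6 + 27*x**2 + 405*x**4/4 + O(x**6)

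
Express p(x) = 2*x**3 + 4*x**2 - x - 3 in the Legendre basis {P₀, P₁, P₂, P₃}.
(-5/3)P₀ + (1/5)P₁ + (8/3)P₂ + (4/5)P₃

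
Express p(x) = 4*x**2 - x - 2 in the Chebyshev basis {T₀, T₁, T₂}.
-T₁ + (2)T₂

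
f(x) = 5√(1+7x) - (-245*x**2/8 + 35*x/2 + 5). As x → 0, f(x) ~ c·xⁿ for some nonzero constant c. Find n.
3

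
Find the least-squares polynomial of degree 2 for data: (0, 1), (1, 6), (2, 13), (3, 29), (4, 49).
48/35 + (53/70)x + (39/14)x²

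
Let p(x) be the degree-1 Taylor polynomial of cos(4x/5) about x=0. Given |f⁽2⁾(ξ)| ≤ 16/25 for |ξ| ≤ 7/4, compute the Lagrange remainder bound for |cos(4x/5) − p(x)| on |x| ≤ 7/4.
49/50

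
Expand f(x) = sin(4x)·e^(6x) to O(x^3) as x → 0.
4*x + 24*x**2 + O(x**3)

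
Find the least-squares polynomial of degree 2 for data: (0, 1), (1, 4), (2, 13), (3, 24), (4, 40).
4/5 + (9/5)x + (2)x²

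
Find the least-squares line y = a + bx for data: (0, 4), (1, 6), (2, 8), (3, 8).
a = 22/5, b = 7/5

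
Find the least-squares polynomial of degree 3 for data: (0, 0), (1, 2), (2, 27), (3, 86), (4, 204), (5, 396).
-5/21 + (-38/63)x + (29/42)x² + (55/18)x³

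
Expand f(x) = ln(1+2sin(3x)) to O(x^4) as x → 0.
6*x - 18*x**2 + 63*x**3 + O(x**4)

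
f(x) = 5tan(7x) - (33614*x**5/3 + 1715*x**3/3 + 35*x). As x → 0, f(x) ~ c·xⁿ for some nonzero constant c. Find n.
7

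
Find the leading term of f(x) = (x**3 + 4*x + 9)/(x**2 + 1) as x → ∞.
x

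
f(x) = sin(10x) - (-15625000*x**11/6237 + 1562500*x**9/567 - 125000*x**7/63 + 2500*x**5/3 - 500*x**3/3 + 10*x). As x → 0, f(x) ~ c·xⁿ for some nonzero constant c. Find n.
13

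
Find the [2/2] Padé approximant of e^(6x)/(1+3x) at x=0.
(6*x**2 + 3*x + 1)/(1 - 3*x**2)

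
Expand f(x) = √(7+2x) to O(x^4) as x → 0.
sqrt(7) + sqrt(7)*x/7 - sqrt(7)*x**2/98 + sqrt(7)*x**3/686 + O(x**4)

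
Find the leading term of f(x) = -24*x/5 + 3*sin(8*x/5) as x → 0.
-256*x**3/125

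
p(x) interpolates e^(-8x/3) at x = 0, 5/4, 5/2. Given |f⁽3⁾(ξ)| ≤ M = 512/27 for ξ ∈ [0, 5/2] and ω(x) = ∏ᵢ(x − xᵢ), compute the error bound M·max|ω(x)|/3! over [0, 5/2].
1000*sqrt(3)/729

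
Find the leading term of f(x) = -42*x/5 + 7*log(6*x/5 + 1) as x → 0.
-126*x**2/25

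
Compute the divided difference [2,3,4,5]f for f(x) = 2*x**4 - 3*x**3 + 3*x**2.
25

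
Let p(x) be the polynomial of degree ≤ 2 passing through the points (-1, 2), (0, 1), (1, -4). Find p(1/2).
-1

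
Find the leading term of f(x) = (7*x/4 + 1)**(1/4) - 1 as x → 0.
7*x/16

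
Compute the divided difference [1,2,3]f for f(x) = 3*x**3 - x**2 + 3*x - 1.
17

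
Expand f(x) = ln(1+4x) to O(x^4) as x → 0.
4*x - 8*x**2 + 64*x**3/3 + O(x**4)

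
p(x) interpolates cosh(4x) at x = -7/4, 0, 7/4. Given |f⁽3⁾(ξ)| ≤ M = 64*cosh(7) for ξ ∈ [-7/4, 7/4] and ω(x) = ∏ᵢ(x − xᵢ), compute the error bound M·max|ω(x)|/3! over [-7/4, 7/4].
343*sqrt(3)*cosh(7)/27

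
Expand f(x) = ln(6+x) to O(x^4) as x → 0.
log(6) + x/6 - x**2/72 + x**3/648 + O(x**4)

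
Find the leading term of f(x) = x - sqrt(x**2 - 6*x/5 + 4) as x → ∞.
3/5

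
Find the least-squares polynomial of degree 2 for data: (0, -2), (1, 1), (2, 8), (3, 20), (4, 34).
-15/7 + (97/70)x + (27/14)x²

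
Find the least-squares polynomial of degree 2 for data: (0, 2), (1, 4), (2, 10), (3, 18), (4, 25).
53/35 + (18/7)x + (6/7)x²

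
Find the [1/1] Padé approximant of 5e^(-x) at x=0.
(5 - 5*x/2)/(x/2 + 1)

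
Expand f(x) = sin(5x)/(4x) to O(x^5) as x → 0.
5/4 - 125*x**2/24 + 625*x**4/96 + O(x**5)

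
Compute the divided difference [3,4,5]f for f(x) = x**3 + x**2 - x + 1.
13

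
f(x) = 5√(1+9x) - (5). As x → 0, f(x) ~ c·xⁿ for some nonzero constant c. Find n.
1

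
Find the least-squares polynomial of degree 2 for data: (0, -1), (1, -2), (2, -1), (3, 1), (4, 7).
-6/7 + (-167/70)x + (15/14)x²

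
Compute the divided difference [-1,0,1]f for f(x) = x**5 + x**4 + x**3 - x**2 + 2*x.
0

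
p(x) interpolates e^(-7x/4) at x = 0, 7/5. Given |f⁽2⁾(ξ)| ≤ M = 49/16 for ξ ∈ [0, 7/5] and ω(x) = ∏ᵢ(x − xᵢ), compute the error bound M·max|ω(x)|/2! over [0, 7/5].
2401/3200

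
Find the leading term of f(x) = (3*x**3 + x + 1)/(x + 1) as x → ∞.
3*x**2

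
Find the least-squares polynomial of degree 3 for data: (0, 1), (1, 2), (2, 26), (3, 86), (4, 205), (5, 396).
58/63 + (-638/189)x + (35/18)x² + (157/54)x³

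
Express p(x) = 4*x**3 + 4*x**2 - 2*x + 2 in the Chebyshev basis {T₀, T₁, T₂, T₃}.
(4)T₀ + T₁ + (2)T₂ + T₃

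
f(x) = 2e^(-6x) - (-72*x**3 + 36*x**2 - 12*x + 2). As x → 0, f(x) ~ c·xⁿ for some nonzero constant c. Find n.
4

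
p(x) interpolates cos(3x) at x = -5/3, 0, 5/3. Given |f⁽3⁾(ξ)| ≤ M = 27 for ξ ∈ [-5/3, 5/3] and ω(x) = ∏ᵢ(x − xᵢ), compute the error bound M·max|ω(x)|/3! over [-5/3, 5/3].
125*sqrt(3)/27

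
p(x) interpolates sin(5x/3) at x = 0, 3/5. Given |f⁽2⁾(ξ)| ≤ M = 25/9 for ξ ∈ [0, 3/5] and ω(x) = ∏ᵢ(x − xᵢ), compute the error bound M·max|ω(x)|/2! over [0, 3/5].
1/8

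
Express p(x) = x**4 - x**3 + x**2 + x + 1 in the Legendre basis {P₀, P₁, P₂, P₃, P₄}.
(23/15)P₀ + (2/5)P₁ + (26/21)P₂ + (-2/5)P₃ + (8/35)P₄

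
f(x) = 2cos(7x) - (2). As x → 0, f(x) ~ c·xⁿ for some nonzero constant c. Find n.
2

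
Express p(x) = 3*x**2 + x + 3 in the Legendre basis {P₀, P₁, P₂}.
(4)P₀ + P₁ + (2)P₂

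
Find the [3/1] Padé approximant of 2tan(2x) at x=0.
16*x**3/3 + 4*x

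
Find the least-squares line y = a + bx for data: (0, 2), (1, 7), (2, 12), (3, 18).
a = 9/5, b = 53/10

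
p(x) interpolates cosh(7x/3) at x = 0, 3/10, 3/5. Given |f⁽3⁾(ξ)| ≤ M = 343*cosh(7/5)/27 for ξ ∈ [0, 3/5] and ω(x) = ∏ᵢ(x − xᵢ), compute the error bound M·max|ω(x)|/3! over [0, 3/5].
343*sqrt(3)*cosh(7/5)/27000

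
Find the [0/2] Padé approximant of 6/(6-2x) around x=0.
1/(1 - x/3)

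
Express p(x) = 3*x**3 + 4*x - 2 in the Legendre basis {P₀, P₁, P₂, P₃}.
(-2)P₀ + (29/5)P₁ + (6/5)P₃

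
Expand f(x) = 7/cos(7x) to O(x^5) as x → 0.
7 + 343*x**2/2 + 84035*x**4/24 + O(x**5)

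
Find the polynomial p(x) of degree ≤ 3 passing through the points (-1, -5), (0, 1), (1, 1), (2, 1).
x**3 - 3*x**2 + 2*x + 1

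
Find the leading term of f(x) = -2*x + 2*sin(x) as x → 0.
-x**3/3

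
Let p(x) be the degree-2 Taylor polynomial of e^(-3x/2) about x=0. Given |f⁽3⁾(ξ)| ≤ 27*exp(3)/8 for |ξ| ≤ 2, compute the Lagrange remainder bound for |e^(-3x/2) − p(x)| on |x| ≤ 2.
9*exp(3)/2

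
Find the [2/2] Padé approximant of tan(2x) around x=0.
2*x/(1 - 4*x**2/3)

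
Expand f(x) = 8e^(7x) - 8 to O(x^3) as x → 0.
56*x + 196*x**2 + O(x**3)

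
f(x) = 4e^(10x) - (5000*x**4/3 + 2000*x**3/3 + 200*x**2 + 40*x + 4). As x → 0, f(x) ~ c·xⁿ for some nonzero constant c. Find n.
5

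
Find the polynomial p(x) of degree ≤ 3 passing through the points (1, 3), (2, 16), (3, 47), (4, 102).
x**3 + 3*x**2 - 3*x + 2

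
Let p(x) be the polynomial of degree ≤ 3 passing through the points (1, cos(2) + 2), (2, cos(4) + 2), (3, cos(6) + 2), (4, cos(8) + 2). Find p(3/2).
15*cos(4)/16 - 5*cos(6)/16 + 5*cos(2)/16 + cos(8)/16 + 2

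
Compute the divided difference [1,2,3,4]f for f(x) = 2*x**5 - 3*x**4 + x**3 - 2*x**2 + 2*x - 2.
101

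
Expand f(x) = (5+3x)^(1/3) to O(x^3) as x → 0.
5**(1/3) + 5**(1/3)*x/5 - 5**(1/3)*x**2/25 + O(x**3)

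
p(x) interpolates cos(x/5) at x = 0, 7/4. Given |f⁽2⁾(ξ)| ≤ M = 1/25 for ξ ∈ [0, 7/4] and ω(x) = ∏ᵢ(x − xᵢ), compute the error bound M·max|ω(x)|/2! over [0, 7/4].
49/3200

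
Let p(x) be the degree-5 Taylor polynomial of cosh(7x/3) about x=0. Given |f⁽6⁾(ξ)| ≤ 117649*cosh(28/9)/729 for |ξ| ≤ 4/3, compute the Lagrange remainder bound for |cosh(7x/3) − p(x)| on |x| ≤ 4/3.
30118144*cosh(28/9)/23914845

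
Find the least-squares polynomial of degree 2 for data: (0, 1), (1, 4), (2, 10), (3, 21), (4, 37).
43/35 + (3/70)x + (31/14)x²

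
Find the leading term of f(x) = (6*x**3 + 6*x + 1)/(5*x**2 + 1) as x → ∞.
6*x/5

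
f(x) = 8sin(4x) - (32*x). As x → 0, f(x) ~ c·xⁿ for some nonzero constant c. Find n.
3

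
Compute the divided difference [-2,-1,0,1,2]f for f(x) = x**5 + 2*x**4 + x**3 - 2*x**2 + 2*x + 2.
2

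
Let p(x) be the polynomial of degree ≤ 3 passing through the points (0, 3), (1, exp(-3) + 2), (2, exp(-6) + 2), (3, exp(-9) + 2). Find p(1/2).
(-5*exp(3) + 1 + 15*exp(6) + 37*exp(9))*exp(-9)/16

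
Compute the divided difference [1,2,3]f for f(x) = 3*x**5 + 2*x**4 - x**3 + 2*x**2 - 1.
316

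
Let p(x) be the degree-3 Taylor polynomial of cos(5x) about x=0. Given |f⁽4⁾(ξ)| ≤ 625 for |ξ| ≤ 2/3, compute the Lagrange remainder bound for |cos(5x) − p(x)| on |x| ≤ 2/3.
1250/243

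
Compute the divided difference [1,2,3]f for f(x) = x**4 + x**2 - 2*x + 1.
26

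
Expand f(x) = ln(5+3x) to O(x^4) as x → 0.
log(5) + 3*x/5 - 9*x**2/50 + 9*x**3/125 + O(x**4)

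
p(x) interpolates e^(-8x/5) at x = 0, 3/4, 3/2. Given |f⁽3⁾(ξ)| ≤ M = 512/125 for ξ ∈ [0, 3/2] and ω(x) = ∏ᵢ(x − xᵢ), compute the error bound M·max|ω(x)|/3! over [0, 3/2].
8*sqrt(3)/125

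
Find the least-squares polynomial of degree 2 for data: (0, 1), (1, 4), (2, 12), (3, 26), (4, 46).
39/35 + (-8/35)x + (20/7)x²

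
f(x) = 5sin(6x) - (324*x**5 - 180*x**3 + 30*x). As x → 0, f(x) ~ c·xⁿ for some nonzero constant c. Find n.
7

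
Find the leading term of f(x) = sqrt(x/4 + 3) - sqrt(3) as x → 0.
sqrt(3)*x/24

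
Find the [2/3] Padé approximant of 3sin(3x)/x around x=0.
(9 - 189*x**2/20)/(9*x**2/20 + 1)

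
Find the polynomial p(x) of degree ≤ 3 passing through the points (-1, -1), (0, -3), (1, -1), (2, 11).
x**3 + 2*x**2 - x - 3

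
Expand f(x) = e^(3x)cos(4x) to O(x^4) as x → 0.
1 + 3*x - 7*x**2/2 - 39*x**3/2 + O(x**4)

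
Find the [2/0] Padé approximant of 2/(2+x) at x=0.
x**2/4 - x/2 + 1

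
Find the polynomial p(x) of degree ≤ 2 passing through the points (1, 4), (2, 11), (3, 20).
x**2 + 4*x - 1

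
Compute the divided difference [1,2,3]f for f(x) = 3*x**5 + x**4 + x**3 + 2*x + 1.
301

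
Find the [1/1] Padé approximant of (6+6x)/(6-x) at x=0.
(x + 1)/(1 - x/6)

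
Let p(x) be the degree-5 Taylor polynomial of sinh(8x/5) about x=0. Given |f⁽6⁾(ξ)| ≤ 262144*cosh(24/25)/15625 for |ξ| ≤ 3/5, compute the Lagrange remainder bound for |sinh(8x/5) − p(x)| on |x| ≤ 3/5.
1327104*cosh(24/25)/1220703125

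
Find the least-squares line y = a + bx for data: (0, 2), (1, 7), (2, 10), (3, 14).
a = 12/5, b = 39/10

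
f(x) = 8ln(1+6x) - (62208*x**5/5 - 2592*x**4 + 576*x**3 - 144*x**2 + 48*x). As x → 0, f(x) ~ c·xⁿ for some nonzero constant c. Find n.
6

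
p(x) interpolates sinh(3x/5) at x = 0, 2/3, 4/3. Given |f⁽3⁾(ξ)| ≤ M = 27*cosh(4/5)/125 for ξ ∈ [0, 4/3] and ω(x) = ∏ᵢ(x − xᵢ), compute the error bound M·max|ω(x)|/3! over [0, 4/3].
8*sqrt(3)*cosh(4/5)/3375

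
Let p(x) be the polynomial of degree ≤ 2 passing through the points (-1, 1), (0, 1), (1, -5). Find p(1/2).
-5/4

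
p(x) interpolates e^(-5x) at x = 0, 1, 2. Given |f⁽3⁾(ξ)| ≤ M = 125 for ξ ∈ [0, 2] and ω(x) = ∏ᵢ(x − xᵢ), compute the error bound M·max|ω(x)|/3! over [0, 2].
125*sqrt(3)/27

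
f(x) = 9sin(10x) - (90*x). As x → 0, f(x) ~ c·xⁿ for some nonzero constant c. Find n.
3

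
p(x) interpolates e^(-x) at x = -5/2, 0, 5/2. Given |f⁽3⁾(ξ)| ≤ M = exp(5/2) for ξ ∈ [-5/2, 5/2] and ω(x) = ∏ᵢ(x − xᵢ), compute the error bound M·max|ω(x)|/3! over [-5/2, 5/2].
125*sqrt(3)*exp(5/2)/216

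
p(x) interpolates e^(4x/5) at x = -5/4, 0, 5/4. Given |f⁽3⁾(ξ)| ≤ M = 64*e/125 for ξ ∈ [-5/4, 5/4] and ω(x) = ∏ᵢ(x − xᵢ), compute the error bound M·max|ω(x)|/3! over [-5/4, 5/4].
sqrt(3)*e/27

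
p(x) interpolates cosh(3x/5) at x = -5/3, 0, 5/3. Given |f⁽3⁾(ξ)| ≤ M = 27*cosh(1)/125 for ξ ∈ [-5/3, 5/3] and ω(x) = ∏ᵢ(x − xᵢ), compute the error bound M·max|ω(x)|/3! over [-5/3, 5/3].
sqrt(3)*cosh(1)/27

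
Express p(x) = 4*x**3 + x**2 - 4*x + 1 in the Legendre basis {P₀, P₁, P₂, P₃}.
(4/3)P₀ + (-8/5)P₁ + (2/3)P₂ + (8/5)P₃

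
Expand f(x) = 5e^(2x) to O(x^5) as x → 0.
5 + 10*x + 10*x**2 + 20*x**3/3 + 10*x**4/3 + O(x**5)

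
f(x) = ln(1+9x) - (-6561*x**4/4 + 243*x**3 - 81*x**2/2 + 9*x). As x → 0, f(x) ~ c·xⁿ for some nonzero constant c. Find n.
5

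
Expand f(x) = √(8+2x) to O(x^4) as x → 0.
2*sqrt(2) + sqrt(2)*x/4 - sqrt(2)*x**2/64 + sqrt(2)*x**3/512 + O(x**4)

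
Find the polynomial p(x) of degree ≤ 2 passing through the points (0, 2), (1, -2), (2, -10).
-2*x**2 - 2*x + 2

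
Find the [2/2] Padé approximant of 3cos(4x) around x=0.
(3 - 20*x**2)/(4*x**2/3 + 1)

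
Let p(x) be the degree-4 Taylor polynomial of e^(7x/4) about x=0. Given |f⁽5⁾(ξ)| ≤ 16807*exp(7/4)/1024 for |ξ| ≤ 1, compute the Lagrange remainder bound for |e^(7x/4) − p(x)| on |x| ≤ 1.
16807*exp(7/4)/122880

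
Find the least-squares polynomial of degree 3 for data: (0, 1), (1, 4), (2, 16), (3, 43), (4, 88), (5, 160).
13/14 + (55/84)x + (23/14)x² + (11/12)x³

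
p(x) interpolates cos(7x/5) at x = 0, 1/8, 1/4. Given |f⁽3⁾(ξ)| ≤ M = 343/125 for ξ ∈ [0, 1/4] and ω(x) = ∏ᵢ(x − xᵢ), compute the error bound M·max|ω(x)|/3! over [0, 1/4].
343*sqrt(3)/1728000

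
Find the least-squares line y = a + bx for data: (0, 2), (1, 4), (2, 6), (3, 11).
a = 7/5, b = 29/10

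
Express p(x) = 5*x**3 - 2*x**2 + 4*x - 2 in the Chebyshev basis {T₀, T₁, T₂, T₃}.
(-3)T₀ + (31/4)T₁ - T₂ + (5/4)T₃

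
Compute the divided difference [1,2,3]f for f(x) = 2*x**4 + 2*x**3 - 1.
62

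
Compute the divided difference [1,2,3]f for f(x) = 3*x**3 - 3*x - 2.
18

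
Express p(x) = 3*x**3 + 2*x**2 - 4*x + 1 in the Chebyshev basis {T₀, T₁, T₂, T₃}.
(2)T₀ + (-7/4)T₁ + T₂ + (3/4)T₃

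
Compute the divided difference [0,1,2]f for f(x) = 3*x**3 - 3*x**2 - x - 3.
6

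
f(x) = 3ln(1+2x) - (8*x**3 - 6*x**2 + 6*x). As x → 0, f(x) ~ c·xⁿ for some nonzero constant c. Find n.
4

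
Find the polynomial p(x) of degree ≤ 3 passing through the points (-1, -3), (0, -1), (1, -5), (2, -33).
-3*x**3 - 3*x**2 + 2*x - 1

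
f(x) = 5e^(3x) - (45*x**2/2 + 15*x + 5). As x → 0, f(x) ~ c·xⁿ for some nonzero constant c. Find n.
3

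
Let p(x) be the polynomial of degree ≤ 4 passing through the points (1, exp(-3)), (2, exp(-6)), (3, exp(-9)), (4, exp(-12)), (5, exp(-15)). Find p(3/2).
(-70*exp(6) - 5 + 28*exp(3) + 140*exp(9) + 35*exp(12))*exp(-15)/128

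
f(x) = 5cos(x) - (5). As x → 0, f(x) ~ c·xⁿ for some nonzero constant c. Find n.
2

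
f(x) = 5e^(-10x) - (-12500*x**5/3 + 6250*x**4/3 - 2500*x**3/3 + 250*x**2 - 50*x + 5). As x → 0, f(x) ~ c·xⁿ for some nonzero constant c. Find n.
6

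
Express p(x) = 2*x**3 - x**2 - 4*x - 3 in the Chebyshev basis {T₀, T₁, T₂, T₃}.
(-7/2)T₀ + (-5/2)T₁ + (-1/2)T₂ + (1/2)T₃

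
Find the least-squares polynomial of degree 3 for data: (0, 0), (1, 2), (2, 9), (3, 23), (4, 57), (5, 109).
5/126 + (1447/756)x + (-209/252)x² + (26/27)x³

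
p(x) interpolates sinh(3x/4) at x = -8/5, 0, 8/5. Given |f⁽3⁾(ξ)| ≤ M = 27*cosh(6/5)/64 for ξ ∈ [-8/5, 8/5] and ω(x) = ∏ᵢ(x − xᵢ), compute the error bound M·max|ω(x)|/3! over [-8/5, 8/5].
8*sqrt(3)*cosh(6/5)/125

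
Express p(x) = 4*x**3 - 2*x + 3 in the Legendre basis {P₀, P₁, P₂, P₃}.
(3)P₀ + (2/5)P₁ + (8/5)P₃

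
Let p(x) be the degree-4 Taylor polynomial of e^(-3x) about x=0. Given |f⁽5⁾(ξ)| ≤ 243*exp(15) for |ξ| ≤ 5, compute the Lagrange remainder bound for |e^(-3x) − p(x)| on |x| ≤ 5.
50625*exp(15)/8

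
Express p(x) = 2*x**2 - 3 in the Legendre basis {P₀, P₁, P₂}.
(-7/3)P₀ + (4/3)P₂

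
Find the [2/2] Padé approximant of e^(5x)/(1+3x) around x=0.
(1075*x**2/228 + 55*x/19 + 1)/(-815*x**2/228 + 17*x/19 + 1)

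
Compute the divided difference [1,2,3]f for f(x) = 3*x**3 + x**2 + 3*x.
19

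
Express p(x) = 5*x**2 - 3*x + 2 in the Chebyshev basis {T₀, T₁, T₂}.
(9/2)T₀ + (-3)T₁ + (5/2)T₂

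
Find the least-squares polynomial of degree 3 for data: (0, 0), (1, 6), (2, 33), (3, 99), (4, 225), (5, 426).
1/14 + (113/84)x + (19/14)x² + (37/12)x³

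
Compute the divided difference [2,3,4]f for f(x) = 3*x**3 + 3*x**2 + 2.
30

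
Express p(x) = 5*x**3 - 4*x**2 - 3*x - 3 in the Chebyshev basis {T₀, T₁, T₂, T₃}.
(-5)T₀ + (3/4)T₁ + (-2)T₂ + (5/4)T₃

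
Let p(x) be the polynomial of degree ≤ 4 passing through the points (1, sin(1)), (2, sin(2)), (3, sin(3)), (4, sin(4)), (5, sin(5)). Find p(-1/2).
-693*sin(2)/32 + 315*sin(5)/128 + 1485*sin(3)/64 + 1155*sin(1)/128 - 385*sin(4)/32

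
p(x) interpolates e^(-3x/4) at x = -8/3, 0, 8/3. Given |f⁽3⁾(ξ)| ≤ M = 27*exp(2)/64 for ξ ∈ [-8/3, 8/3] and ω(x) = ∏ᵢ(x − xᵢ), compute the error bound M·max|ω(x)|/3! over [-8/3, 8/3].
8*sqrt(3)*exp(2)/27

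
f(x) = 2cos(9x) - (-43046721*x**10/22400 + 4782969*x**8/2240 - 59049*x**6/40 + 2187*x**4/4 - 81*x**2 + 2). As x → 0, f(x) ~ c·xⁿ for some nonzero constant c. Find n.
12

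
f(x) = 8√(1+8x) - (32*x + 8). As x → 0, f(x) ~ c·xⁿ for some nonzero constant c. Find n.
2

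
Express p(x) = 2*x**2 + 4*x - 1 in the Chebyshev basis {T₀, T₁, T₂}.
(4)T₁ + T₂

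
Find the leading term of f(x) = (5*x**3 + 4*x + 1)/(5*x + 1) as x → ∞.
x**2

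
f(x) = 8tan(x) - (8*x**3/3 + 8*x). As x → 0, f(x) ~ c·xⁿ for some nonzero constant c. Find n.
5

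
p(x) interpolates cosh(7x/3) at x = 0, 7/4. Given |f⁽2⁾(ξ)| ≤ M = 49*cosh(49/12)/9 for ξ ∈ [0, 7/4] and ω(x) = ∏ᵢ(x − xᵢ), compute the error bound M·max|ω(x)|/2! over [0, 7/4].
2401*cosh(49/12)/1152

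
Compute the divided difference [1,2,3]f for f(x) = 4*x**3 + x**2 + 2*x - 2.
25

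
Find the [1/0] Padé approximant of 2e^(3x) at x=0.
6*x + 2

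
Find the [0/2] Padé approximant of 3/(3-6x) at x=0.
1/(1 - 2*x)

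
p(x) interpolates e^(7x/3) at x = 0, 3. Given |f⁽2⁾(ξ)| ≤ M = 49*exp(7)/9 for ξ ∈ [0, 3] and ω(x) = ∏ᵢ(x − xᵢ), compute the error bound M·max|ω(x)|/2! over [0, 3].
49*exp(7)/8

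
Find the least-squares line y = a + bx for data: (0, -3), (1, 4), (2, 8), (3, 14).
a = -5/2, b = 11/2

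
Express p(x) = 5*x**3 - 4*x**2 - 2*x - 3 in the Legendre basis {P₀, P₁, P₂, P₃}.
(-13/3)P₀ + P₁ + (-8/3)P₂ + (2)P₃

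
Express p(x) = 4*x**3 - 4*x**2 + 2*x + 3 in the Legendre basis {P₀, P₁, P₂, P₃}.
(5/3)P₀ + (22/5)P₁ + (-8/3)P₂ + (8/5)P₃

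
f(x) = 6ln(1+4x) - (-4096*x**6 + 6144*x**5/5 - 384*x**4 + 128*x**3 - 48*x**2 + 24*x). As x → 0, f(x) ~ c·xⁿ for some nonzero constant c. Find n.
7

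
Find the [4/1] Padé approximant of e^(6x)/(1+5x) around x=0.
(63126*x**4/995 + 31608*x**3/995 + 17586*x**2/995 + 5646*x/995 + 1)/(4651*x/995 + 1)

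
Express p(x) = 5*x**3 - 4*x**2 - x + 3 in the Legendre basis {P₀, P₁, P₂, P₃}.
(5/3)P₀ + (2)P₁ + (-8/3)P₂ + (2)P₃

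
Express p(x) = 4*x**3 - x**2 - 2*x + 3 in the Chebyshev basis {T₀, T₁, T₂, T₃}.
(5/2)T₀ + T₁ + (-1/2)T₂ + T₃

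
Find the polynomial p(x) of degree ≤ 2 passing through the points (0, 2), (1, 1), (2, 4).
2*x**2 - 3*x + 2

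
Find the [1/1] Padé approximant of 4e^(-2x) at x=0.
(4 - 4*x)/(x + 1)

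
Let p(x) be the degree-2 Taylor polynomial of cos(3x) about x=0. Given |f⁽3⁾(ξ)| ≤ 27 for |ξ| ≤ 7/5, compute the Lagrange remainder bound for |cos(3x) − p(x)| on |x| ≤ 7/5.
3087/250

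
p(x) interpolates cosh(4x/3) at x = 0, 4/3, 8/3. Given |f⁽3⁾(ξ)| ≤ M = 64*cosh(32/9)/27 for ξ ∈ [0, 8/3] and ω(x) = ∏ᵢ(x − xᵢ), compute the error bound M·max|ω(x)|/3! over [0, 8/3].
4096*sqrt(3)*cosh(32/9)/19683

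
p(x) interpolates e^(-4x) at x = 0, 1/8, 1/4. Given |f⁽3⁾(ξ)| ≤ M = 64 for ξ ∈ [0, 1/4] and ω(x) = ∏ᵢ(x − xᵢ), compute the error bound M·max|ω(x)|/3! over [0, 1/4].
sqrt(3)/216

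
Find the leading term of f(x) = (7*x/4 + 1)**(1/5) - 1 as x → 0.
7*x/20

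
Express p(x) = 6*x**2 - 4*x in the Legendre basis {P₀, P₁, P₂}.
(2)P₀ + (-4)P₁ + (4)P₂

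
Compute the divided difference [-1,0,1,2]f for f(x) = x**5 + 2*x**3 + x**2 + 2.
7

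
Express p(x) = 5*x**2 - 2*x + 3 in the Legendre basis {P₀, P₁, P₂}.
(14/3)P₀ + (-2)P₁ + (10/3)P₂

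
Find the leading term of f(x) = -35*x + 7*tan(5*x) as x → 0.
875*x**3/3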